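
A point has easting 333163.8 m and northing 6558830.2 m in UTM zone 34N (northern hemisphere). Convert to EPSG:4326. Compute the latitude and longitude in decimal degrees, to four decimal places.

Zone 34N: λ₀ = 21°, k₀ = 0.9996, false easting 500000 m.
Meridian distance M = (N − FN)/k₀ = 6561454.8 m.
Inverse transverse Mercator on WGS84 gives φ = 59.13590025°, λ = 18.08399991°.

lat 59.1359°, lon 18.0840°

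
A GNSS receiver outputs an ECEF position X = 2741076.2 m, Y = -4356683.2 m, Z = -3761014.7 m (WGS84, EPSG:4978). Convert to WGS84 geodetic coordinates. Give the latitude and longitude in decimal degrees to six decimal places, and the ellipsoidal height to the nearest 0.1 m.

lat -36.338400°, lon -57.823300°, h 4236.1 m

λ = atan2(Y, X) = -57.82329980°; p = √(X²+Y²) = 5147250.5 m.
Bowring's method on WGS84 (a = 6378137 m, b = 6356752.314 m) gives φ = -36.33839984°, h = 4236.140 m.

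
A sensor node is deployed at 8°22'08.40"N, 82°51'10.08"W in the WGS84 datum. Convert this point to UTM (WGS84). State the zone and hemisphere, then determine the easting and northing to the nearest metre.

Zone 17N: E 295976 m, N 925572 m

Longitude -82.8528° lies in the 6° band [-84°, -78°), giving zone 17; latitude is north of the equator, so 17N.
Zone 17 central meridian λ₀ = 6×17 − 183 = -81°; Δλ = -1.8528°.
Transverse Mercator on WGS84 with k₀ = 0.9996 gives E = 295976.460 m, N = 925572.000 m.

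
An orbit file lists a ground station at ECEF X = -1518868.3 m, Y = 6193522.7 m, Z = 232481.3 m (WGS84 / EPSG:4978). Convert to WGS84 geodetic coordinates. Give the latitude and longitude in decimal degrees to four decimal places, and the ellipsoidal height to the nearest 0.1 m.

λ = atan2(Y, X) = 103.77899997°; p = √(X²+Y²) = 6377043.5 m.
Bowring's method on WGS84 (a = 6378137 m, b = 6356752.314 m) gives φ = 2.10189997°, h = 3171.328 m.

lat 2.1019°, lon 103.7790°, h 3171.3 m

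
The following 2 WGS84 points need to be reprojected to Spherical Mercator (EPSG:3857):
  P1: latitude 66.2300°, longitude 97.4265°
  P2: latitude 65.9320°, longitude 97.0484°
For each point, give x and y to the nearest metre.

Web Mercator: x = R·λ, y = R·ln tan(π/4+φ/2), R = 6378137 m.
P1 (66.2300°, 97.4265°) → (10845468.370, 9940080.114) m.
P2 (65.9320°, 97.0484°) → (10803378.470, 9858259.776) m.

P1: x 10845468 m, y 9940080 m; P2: x 10803378 m, y 9858260 m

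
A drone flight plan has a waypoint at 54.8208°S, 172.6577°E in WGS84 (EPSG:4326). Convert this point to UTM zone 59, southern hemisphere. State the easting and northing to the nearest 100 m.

Zone 59 central meridian λ₀ = 6×59 − 183 = 171°; Δλ = +1.6577°.
Transverse Mercator on WGS84 with k₀ = 0.9996 gives E = 606507.730 m, N = 3923889.989 m.

E 606500 m, N 3923900 m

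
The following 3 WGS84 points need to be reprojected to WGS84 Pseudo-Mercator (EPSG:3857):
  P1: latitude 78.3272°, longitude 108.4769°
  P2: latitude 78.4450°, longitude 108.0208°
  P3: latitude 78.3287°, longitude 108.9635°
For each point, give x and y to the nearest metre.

P1: x 12075593 m, y 14546270 m; P2: x 12024820 m, y 14611409 m; P3: x 12129761 m, y 14547096 m

Web Mercator: x = R·λ, y = R·ln tan(π/4+φ/2), R = 6378137 m.
P1 (78.3272°, 108.4769°) → (12075593.271, 14546270.167) m.
P2 (78.4450°, 108.0208°) → (12024820.451, 14611409.432) m.
P3 (78.3287°, 108.9635°) → (12129761.335, 14547095.532) m.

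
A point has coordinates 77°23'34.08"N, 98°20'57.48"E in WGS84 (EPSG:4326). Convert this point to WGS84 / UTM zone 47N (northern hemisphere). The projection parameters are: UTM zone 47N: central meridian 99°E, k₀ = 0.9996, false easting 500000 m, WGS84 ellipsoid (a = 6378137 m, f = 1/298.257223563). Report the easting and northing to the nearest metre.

Zone 47 central meridian λ₀ = 6×47 − 183 = 99°; Δλ = -0.6507°.
Transverse Mercator on WGS84 with k₀ = 0.9996 gives E = 484145.794 m, N = 8590695.101 m.

E 484146 m, N 8590695 m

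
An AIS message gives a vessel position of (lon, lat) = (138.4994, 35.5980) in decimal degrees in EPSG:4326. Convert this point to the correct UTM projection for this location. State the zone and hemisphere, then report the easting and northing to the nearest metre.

Longitude 138.4994° lies in the 6° band [138°, 144°), giving zone 54; latitude is north of the equator, so 54N.
Zone 54 central meridian λ₀ = 6×54 − 183 = 141°; Δλ = -2.5006°.
Transverse Mercator on WGS84 with k₀ = 0.9996 gives E = 273465.246 m, N = 3942240.874 m.

Zone 54N: E 273465 m, N 3942241 m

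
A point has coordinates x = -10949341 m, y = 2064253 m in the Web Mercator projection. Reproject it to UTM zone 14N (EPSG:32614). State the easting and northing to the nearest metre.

Web Mercator inverse (R = 6378137 m) → φ = 18.22800101°, λ = -98.35960371°.
UTM 14N forward: E = 567707.512 m, N = 2015529.348 m.

E 567708 m, N 2015529 m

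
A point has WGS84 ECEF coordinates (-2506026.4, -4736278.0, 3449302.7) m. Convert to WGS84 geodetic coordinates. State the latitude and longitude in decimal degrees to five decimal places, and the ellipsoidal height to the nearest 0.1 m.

lat 32.94550°, lon -117.88390°, h 762.7 m

λ = atan2(Y, X) = -117.88390018°; p = √(X²+Y²) = 5358404.4 m.
Bowring's method on WGS84 (a = 6378137 m, b = 6356752.314 m) gives φ = 32.94549977°, h = 762.711 m.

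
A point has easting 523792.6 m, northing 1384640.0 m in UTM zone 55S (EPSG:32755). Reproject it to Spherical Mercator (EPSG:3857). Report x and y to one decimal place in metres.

Unproject from UTM 55S (λ₀ = 147°) → φ = -77.61280026°, λ = 147.99359871°.
Web Mercator (R = 6378137 m): x = 16474572.049 m, y = -14164596.754 m.

x 16474572.0 m, y -14164596.8 m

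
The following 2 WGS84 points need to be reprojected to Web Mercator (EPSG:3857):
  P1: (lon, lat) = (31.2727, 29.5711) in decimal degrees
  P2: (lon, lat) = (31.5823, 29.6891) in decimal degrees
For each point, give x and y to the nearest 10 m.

Web Mercator: x = R·λ, y = R·ln tan(π/4+φ/2), R = 6378137 m.
P1 (29.5711°, 31.2727°) → (3481261.040, 3448537.028) m.
P2 (29.6891°, 31.5823°) → (3515725.554, 3463648.821) m.

P1: x 3481260 m, y 3448540 m; P2: x 3515730 m, y 3463650 m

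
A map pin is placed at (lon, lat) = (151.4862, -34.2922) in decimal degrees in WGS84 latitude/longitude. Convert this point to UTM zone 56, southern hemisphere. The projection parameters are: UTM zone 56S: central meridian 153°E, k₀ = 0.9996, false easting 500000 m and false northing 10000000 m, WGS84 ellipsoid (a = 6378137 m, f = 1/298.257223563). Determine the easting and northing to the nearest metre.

E 360678 m, N 6204408 m

Zone 56 central meridian λ₀ = 6×56 − 183 = 153°; Δλ = -1.5138°.
Transverse Mercator on WGS84 with k₀ = 0.9996 gives E = 360678.369 m, N = 6204407.591 m.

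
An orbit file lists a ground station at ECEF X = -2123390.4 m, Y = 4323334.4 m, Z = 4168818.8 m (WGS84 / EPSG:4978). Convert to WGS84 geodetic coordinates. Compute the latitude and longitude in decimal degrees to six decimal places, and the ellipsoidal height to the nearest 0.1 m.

λ = atan2(Y, X) = 116.15779953°; p = √(X²+Y²) = 4816638.6 m.
Bowring's method on WGS84 (a = 6378137 m, b = 6356752.314 m) gives φ = 41.06679996°, h = 1217.268 m.

lat 41.066800°, lon 116.157800°, h 1217.3 m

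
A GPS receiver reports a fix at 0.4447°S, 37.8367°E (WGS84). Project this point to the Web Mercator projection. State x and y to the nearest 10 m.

Web Mercator is spherical with R = a = 6378137 m.
x = R·λ = 6378137 × 0.660374993 = 4211962.177 m.
y = R·ln tan(π/4 + φ/2) = 6378137 × -0.007761557 = -49504.275 m.

x 4211960 m, y -49500 m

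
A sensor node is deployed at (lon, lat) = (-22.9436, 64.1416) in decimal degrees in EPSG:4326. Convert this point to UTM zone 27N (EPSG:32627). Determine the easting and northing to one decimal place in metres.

Zone 27 central meridian λ₀ = 6×27 − 183 = -21°; Δλ = -1.9436°.
Transverse Mercator on WGS84 with k₀ = 0.9996 gives E = 405426.922 m, N = 7114236.844 m.

E 405426.9 m, N 7114236.8 m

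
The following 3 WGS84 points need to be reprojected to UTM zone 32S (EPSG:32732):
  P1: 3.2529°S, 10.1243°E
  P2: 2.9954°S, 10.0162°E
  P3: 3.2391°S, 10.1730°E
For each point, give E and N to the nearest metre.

P1: E 624914 m, N 9640383 m; P2: E 612930 m, N 9668863 m; P3: E 630328 m, N 9641903 m

UTM zone 32S: λ₀ = 9°, k₀ = 0.9996.
P1 (-3.2529°, 10.1243°) → (624914.234, 9640383.386) m.
P2 (-2.9954°, 10.0162°) → (612930.084, 9668862.936) m.
P3 (-3.2391°, 10.1730°) → (630327.509, 9641902.913) m.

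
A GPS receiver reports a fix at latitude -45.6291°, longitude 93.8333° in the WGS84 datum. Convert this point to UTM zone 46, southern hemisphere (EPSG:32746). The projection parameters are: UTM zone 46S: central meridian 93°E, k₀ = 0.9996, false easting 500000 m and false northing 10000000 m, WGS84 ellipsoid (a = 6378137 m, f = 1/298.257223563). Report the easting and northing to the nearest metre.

Zone 46 central meridian λ₀ = 6×46 − 183 = 93°; Δλ = +0.8333°.
Transverse Mercator on WGS84 with k₀ = 0.9996 gives E = 564954.068 m, N = 4946823.044 m.

E 564954 m, N 4946823 m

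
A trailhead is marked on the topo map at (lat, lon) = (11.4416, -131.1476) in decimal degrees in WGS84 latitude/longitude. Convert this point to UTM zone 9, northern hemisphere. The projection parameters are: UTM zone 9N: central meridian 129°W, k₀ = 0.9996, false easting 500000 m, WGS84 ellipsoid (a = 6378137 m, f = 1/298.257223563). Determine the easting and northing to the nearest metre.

E 265693 m, N 1265679 m

Zone 9 central meridian λ₀ = 6×9 − 183 = -129°; Δλ = -2.1476°.
Transverse Mercator on WGS84 with k₀ = 0.9996 gives E = 265693.176 m, N = 1265679.454 m.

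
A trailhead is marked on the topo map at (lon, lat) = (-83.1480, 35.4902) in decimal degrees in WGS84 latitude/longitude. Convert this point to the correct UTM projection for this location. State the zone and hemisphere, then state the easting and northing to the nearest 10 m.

Longitude -83.1480° lies in the 6° band [-84°, -78°), giving zone 17; latitude is north of the equator, so 17N.
Zone 17 central meridian λ₀ = 6×17 − 183 = -81°; Δλ = -2.1480°.
Transverse Mercator on WGS84 with k₀ = 0.9996 gives E = 305152.560 m, N = 3929527.609 m.

Zone 17N: E 305150 m, N 3929530 m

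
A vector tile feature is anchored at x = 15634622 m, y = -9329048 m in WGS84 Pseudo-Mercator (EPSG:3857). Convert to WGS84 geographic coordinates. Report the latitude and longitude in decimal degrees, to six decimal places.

lat -63.918301°, lon 140.448199°

R = 6378137 m. λ = x/R = 140.44819904°.
φ = 2·arctan(exp(y/R)) − 90° = 2·arctan(0.23162) − 90° = -63.91830147°.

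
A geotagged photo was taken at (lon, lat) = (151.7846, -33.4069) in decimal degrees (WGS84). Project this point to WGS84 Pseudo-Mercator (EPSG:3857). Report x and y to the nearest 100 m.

Web Mercator is spherical with R = a = 6378137 m.
x = R·λ = 6378137 × 2.649141024 = 16896584.382 m.
y = R·ln tan(π/4 + φ/2) = 6378137 × -0.619215065 = -3949438.517 m.

x 16896600 m, y -3949400 m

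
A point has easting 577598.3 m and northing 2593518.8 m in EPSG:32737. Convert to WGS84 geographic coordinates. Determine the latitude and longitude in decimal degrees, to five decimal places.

lat -66.76680°, lon 40.76300°

Zone 37S: λ₀ = 39°, k₀ = 0.9996, false easting 500000 m, false northing 10000000 m.
Meridian distance M = (N − FN)/k₀ = -7409445.0 m.
Inverse transverse Mercator on WGS84 gives φ = -66.76680035°, λ = 40.76299933°.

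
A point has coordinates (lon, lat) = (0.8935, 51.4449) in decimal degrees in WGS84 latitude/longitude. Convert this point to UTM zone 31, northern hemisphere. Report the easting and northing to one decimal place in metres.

E 353613.1 m, N 5701406.1 m

Zone 31 central meridian λ₀ = 6×31 − 183 = 3°; Δλ = -2.1065°.
Transverse Mercator on WGS84 with k₀ = 0.9996 gives E = 353613.145 m, N = 5701406.137 m.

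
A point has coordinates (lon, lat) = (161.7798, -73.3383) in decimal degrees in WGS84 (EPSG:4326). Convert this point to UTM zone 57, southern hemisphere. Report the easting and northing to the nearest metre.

E 588933 m, N 1859714 m

Zone 57 central meridian λ₀ = 6×57 − 183 = 159°; Δλ = +2.7798°.
Transverse Mercator on WGS84 with k₀ = 0.9996 gives E = 588933.456 m, N = 1859713.962 m.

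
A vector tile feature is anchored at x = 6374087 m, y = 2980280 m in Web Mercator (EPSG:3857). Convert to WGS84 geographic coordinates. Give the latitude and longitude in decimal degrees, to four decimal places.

R = 6378137 m. λ = x/R = 57.25939774°.
φ = 2·arctan(exp(y/R)) − 90° = 2·arctan(1.59562) − 90° = 25.84810316°.

lat 25.8481°, lon 57.2594°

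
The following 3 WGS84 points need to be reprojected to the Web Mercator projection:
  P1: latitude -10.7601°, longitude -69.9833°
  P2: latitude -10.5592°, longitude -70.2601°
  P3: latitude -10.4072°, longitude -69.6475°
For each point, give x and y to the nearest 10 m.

P1: x -7790510 m, y -1204910 m; P2: x -7821320 m, y -1182160 m; P3: x -7753120 m, y -1164950 m

Web Mercator: x = R·λ, y = R·ln tan(π/4+φ/2), R = 6378137 m.
P1 (-10.7601°, -69.9833°) → (-7790505.320, -1204912.402) m.
P2 (-10.5592°, -70.2601°) → (-7821318.555, -1182155.597) m.
P3 (-10.4072°, -69.6475°) → (-7753124.235, -1164947.802) m.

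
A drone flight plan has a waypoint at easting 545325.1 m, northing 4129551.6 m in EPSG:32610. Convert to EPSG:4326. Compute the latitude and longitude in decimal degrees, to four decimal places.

Zone 10N: λ₀ = -123°, k₀ = 0.9996, false easting 500000 m.
Meridian distance M = (N − FN)/k₀ = 4131204.1 m.
Inverse transverse Mercator on WGS84 gives φ = 37.31149979°, λ = -122.48849990°.

lat 37.3115°, lon -122.4885°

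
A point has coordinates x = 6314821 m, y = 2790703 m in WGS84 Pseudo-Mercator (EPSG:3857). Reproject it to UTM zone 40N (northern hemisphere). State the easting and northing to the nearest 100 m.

Web Mercator inverse (R = 6378137 m) → φ = 24.30569609°, λ = 56.72700221°.
UTM 40N forward: E = 472299.016 m, N = 2688099.190 m.

E 472300 m, N 2688100 m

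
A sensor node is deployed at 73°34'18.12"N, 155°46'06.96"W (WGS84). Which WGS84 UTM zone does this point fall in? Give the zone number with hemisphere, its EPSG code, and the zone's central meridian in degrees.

Zone 5N (EPSG:32605), central meridian -153°

UTM zone = ⌊(λ + 180)/6⌋ + 1; -155.7686° ∈ [-156°, -150°) → zone 5.
Hemisphere: N (φ ≥ 0).
Central meridian λ₀ = 6×5 − 183 = -153°.
EPSG code: 32605.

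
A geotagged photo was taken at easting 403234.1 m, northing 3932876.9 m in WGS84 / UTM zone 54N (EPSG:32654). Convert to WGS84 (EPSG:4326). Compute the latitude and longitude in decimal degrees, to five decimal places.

Zone 54N: λ₀ = 141°, k₀ = 0.9996, false easting 500000 m.
Meridian distance M = (N − FN)/k₀ = 3934450.7 m.
Inverse transverse Mercator on WGS84 gives φ = 35.53480021°, λ = 139.93259973°.

lat 35.53480°, lon 139.93260°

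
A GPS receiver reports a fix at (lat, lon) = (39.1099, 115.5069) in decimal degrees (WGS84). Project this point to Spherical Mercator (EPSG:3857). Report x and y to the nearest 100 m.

x 12858200 m, y 4737400 m

Web Mercator is spherical with R = a = 6378137 m.
x = R·λ = 6378137 × 2.015975714 = 12858169.291 m.
y = R·ln tan(π/4 + φ/2) = 6378137 × 0.742760159 = 4737426.053 m.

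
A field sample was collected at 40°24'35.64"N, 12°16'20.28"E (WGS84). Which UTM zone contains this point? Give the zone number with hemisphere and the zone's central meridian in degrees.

Zone 33N, central meridian 15°

UTM zone = ⌊(λ + 180)/6⌋ + 1; 12.2723° ∈ [12°, 18°) → zone 33.
Hemisphere: N (φ ≥ 0).
Central meridian λ₀ = 6×33 − 183 = 15°.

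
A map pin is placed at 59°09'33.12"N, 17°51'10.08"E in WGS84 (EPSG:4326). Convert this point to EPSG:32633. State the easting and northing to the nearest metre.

Zone 33 central meridian λ₀ = 6×33 − 183 = 15°; Δλ = +2.8528°.
Transverse Mercator on WGS84 with k₀ = 0.9996 gives E = 663110.770 m, N = 6561266.849 m.

E 663111 m, N 6561267 m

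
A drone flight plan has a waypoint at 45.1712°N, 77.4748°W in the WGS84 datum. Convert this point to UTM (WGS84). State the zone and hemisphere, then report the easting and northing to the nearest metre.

Longitude -77.4748° lies in the 6° band [-78°, -72°), giving zone 18; latitude is north of the equator, so 18N.
Zone 18 central meridian λ₀ = 6×18 − 183 = -75°; Δλ = -2.4748°.
Transverse Mercator on WGS84 with k₀ = 0.9996 gives E = 305529.917 m, N = 5004948.413 m.

Zone 18N: E 305530 m, N 5004948 m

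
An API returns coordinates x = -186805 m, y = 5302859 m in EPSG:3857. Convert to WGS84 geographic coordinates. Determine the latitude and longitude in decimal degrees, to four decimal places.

R = 6378137 m. λ = x/R = -1.67809787°.
φ = 2·arctan(exp(y/R)) − 90° = 2·arctan(2.29656) − 90° = 42.94010068°.

lat 42.9401°, lon -1.6781°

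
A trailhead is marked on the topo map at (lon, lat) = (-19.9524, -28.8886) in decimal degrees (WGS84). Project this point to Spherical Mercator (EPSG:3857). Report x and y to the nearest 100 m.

Web Mercator is spherical with R = a = 6378137 m.
x = R·λ = 6378137 × -0.348235074 = -2221091.008 m.
y = R·ln tan(π/4 + φ/2) = 6378137 × -0.527030846 = -3361474.937 m.

x -2221100 m, y -3361500 m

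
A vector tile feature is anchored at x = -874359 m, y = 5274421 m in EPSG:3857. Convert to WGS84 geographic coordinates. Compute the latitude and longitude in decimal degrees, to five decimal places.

R = 6378137 m. λ = x/R = -7.85450054°.
φ = 2·arctan(exp(y/R)) − 90° = 2·arctan(2.28634) − 90° = 42.75280093°.

lat 42.75280°, lon -7.85450°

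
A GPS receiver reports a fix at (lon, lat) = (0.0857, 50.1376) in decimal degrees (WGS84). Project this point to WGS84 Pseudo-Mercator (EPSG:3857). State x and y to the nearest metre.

Web Mercator is spherical with R = a = 6378137 m.
x = R·λ = 6378137 × 0.001495747 = 9540.080 m.
y = R·ln tan(π/4 + φ/2) = 6378137 × 1.014424734 = 6470139.927 m.

x 9540 m, y 6470140 m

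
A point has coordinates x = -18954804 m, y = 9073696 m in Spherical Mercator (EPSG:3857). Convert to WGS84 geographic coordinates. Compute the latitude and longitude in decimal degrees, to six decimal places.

lat 62.891501°, lon -170.273901°

R = 6378137 m. λ = x/R = -170.27390141°.
φ = 2·arctan(exp(y/R)) − 90° = 2·arctan(4.14799) − 90° = 62.89150097°.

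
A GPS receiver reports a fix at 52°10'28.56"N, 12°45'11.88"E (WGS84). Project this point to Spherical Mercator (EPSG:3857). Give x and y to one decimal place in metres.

Web Mercator is spherical with R = a = 6378137 m.
x = R·λ = 6378137 × 0.222587075 = 1419690.862 m.
y = R·ln tan(π/4 + φ/2) = 6378137 × 1.071121105 = 6831757.151 m.

x 1419690.9 m, y 6831757.2 m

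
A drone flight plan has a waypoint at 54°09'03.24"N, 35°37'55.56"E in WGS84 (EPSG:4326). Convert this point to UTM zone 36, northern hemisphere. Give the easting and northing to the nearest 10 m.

Zone 36 central meridian λ₀ = 6×36 − 183 = 33°; Δλ = +2.6321°.
Transverse Mercator on WGS84 with k₀ = 0.9996 gives E = 671889.415 m, N = 6003512.293 m.

E 671890 m, N 6003510 m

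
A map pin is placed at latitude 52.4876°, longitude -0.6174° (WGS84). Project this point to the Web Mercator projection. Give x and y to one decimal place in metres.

x -68728.7 m, y 6888774.6 m

Web Mercator is spherical with R = a = 6378137 m.
x = R·λ = 6378137 × -0.010775663 = -68728.654 m.
y = R·ln tan(π/4 + φ/2) = 6378137 × 1.080060612 = 6888774.552 m.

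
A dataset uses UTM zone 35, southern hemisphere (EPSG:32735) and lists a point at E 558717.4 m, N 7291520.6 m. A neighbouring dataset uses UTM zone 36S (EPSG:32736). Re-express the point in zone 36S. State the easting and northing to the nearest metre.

UTM 35S → geographic: φ = -24.48890004°, λ = 27.57949982°.
UTM 36S (λ₀ = 33°) forward: E = -49763.923 m, N = 7280842.351 m.

E -49764 m, N 7280842 m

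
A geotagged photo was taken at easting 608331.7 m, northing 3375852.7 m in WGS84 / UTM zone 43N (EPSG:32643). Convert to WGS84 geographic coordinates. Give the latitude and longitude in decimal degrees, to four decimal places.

lat 30.5101°, lon 76.1290°

Zone 43N: λ₀ = 75°, k₀ = 0.9996, false easting 500000 m.
Meridian distance M = (N − FN)/k₀ = 3377203.6 m.
Inverse transverse Mercator on WGS84 gives φ = 30.51010019°, λ = 76.12900039°.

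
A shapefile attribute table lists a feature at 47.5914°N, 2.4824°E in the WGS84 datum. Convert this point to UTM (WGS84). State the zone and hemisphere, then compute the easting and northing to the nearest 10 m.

Longitude 2.4824° lies in the 6° band [0°, 6°), giving zone 31; latitude is north of the equator, so 31N.
Zone 31 central meridian λ₀ = 6×31 − 183 = 3°; Δλ = -0.5176°.
Transverse Mercator on WGS84 with k₀ = 0.9996 gives E = 461085.521 m, N = 5271017.440 m.

Zone 31N: E 461090 m, N 5271020 m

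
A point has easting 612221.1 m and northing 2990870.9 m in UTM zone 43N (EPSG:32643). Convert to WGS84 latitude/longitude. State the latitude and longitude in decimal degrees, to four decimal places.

Zone 43N: λ₀ = 75°, k₀ = 0.9996, false easting 500000 m.
Meridian distance M = (N − FN)/k₀ = 2992067.7 m.
Inverse transverse Mercator on WGS84 gives φ = 27.03550020°, λ = 76.13139997°.

lat 27.0355°, lon 76.1314°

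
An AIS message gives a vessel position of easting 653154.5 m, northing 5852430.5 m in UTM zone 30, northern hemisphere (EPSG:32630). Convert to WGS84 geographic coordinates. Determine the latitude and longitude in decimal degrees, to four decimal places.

Zone 30N: λ₀ = -3°, k₀ = 0.9996, false easting 500000 m.
Meridian distance M = (N − FN)/k₀ = 5854772.4 m.
Inverse transverse Mercator on WGS84 gives φ = 52.79990005°, λ = -0.72820012°.

lat 52.7999°, lon -0.7282°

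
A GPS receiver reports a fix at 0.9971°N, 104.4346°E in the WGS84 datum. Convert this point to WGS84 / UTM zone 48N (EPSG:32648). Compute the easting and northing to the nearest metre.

Zone 48 central meridian λ₀ = 6×48 − 183 = 105°; Δλ = -0.5654°.
Transverse Mercator on WGS84 with k₀ = 0.9996 gives E = 437093.572 m, N = 110215.022 m.

E 437094 m, N 110215 m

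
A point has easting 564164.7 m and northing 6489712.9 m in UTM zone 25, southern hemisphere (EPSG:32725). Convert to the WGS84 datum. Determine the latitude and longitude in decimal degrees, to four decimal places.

Zone 25S: λ₀ = -33°, k₀ = 0.9996, false easting 500000 m, false northing 10000000 m.
Meridian distance M = (N − FN)/k₀ = -3511691.8 m.
Inverse transverse Mercator on WGS84 gives φ = -31.72619980°, λ = -32.32269955°.

lat -31.7262°, lon -32.3227°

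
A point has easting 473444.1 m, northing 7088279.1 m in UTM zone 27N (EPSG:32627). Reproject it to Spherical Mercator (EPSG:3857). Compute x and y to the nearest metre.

x -2397978 m, y 9329630 m

Unproject from UTM 27N (λ₀ = -21°) → φ = 63.92059961°, λ = -21.54139952°.
Web Mercator (R = 6378137 m): x = -2397977.625 m, y = 9329629.909 m.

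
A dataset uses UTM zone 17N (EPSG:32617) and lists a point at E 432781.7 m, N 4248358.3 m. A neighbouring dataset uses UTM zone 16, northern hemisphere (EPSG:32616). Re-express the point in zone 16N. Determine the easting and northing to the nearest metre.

E 956976 m, N 4261049 m

UTM 17N → geographic: φ = 38.38089962°, λ = -81.76959989°.
UTM 16N (λ₀ = -87°) forward: E = 956976.102 m, N = 4261048.782 m.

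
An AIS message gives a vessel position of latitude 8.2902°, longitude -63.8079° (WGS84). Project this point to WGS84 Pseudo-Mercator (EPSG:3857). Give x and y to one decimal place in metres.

x -7103062.9 m, y 926097.9 m

Web Mercator is spherical with R = a = 6378137 m.
x = R·λ = 6378137 × -1.113657944 = -7103062.937 m.
y = R·ln tan(π/4 + φ/2) = 6378137 × 0.145198810 = 926097.902 m.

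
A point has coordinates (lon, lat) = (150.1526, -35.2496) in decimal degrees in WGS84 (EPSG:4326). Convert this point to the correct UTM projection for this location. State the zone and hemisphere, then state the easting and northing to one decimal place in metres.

Zone 56S: E 240925.6 m, N 6095559.5 m

Longitude 150.1526° lies in the 6° band [150°, 156°), giving zone 56; latitude is south of the equator, so 56S.
Zone 56 central meridian λ₀ = 6×56 − 183 = 153°; Δλ = -2.8474°.
Transverse Mercator on WGS84 with k₀ = 0.9996 gives E = 240925.619 m, N = 6095559.510 m.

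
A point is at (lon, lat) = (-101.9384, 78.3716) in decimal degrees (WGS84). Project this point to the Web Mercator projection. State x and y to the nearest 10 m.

Web Mercator is spherical with R = a = 6378137 m.
x = R·λ = 6378137 × -1.779160714 = -11347730.780 m.
y = R·ln tan(π/4 + φ/2) = 6378137 × 2.284482970 = 14570745.354 m.

x -11347730 m, y 14570750 m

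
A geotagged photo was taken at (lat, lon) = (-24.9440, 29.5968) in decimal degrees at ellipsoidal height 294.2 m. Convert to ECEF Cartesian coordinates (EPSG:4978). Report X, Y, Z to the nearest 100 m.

X 5031800 m, Y 2858100 m, Z -2673600 m

WGS84: a = 6378137 m, e² = 0.006694380; N(φ) = a/√(1−e²sin²φ) = 6381937.457 m.
X = (N+h)·cosφ·cosλ = 5031839.611 m; Y = (N+h)·cosφ·sinλ = 2858111.030 m; Z = (N(1−e²)+h)·sinφ = -2673575.195 m.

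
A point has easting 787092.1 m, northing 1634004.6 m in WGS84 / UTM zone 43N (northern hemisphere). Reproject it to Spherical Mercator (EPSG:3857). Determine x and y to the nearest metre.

Unproject from UTM 43N (λ₀ = 75°) → φ = 14.76470008°, λ = 77.66670028°.
Web Mercator (R = 6378137 m): x = 8645817.527 m, y = 1662097.5003 m.

x 8645818 m, y 1662098 m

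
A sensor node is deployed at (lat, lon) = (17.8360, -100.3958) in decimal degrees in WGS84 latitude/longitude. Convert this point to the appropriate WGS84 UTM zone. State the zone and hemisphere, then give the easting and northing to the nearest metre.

Zone 14N: E 352089 m, N 1972593 m

Longitude -100.3958° lies in the 6° band [-102°, -96°), giving zone 14; latitude is north of the equator, so 14N.
Zone 14 central meridian λ₀ = 6×14 − 183 = -99°; Δλ = -1.3958°.
Transverse Mercator on WGS84 with k₀ = 0.9996 gives E = 352088.999 m, N = 1972593.284 m.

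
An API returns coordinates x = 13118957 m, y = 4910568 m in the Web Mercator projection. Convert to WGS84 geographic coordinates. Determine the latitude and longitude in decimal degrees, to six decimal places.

R = 6378137 m. λ = x/R = 117.84959585°.
φ = 2·arctan(exp(y/R)) − 90° = 2·arctan(2.15956) − 90° = 40.30640066°.

lat 40.306401°, lon 117.849596°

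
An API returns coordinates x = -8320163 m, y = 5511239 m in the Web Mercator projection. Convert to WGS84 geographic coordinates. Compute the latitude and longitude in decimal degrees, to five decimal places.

lat 44.29520°, lon -74.74130°

R = 6378137 m. λ = x/R = -74.74129589°.
φ = 2·arctan(exp(y/R)) − 90° = 2·arctan(2.37283) − 90° = 44.29519813°.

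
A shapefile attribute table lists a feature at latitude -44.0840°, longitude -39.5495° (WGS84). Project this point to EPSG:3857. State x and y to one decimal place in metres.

Web Mercator is spherical with R = a = 6378137 m.
x = R·λ = 6378137 × -0.690268993 = -4402630.201 m.
y = R·ln tan(π/4 + φ/2) = 6378137 × -0.858942132 = -5478450.592 m.

x -4402630.2 m, y -5478450.6 m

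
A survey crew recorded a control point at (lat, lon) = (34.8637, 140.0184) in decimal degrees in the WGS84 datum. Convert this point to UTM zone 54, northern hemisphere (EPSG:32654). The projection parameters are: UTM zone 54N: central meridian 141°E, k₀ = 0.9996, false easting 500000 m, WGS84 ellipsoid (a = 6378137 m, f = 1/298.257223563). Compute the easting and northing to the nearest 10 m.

Zone 54 central meridian λ₀ = 6×54 − 183 = 141°; Δλ = -0.9816°.
Transverse Mercator on WGS84 with k₀ = 0.9996 gives E = 410277.566 m, N = 3858367.442 m.

E 410280 m, N 3858370 m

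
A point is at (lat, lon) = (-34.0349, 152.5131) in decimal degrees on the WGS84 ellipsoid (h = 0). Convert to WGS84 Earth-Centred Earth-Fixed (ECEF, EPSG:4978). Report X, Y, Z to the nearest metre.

X -4693815 m, Y 2442082 m, Z -3549655 m

WGS84: a = 6378137 m, e² = 0.006694380; N(φ) = a/√(1−e²sin²φ) = 6384835.308 m.
X = (N+h)·cosφ·cosλ = -4693814.939 m; Y = (N+h)·cosφ·sinλ = 2442081.553 m; Z = (N(1−e²)+h)·sinφ = -3549655.276 m.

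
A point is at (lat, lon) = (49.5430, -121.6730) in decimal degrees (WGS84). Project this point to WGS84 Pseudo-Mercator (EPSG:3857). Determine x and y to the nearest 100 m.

x -13544600 m, y 6367500 m

Web Mercator is spherical with R = a = 6378137 m.
x = R·λ = 6378137 × -2.123594461 = -13544576.403 m.
y = R·ln tan(π/4 + φ/2) = 6378137 × 0.998332970 = 6367504.453 m.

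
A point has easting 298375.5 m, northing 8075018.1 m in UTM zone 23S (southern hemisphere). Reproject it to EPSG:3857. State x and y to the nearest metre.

Unproject from UTM 23S (λ₀ = -45°) → φ = -17.40159980°, λ = -46.89799975°.
Web Mercator (R = 6378137 m): x = -5220661.451 m, y = -1967624.162 m.

x -5220661 m, y -1967624 m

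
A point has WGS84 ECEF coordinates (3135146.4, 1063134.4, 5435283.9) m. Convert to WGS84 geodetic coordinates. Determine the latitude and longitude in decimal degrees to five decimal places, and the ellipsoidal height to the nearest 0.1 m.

λ = atan2(Y, X) = 18.73190024°; p = √(X²+Y²) = 3310498.1 m.
Bowring's method on WGS84 (a = 6378137 m, b = 6356752.314 m) gives φ = 58.82609977°, h = 1577.694 m.

lat 58.82610°, lon 18.73190°, h 1577.7 m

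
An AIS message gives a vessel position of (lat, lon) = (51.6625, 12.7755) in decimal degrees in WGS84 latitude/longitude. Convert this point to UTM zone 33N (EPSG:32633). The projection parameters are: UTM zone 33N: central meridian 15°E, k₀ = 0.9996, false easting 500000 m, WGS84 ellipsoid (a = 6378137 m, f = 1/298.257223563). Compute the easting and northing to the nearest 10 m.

Zone 33 central meridian λ₀ = 6×33 − 183 = 15°; Δλ = -2.2245°.
Transverse Mercator on WGS84 with k₀ = 0.9996 gives E = 346149.981 m, N = 5725844.710 m.

E 346150 m, N 5725840 m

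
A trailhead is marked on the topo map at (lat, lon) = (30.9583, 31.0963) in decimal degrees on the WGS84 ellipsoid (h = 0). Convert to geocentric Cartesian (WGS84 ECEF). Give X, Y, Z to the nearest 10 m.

WGS84: a = 6378137 m, e² = 0.006694380; N(φ) = a/√(1−e²sin²φ) = 6383793.886 m.
X = (N+h)·cosφ·cosλ = 4687706.173 m; Y = (N+h)·cosφ·sinλ = 2827392.292 m; Z = (N(1−e²)+h)·sinφ = 3261929.759 m.

X 4687710 m, Y 2827390 m, Z 3261930 m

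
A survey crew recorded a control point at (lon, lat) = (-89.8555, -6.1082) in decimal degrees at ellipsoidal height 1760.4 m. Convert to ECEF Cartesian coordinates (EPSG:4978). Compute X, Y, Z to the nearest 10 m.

WGS84: a = 6378137 m, e² = 0.006694380; N(φ) = a/√(1−e²sin²φ) = 6378378.732 m.
X = (N+h)·cosφ·cosλ = 15999.347 m; Y = (N+h)·cosφ·sinλ = -6343897.157 m; Z = (N(1−e²)+h)·sinφ = -674344.012 m.

X 16000 m, Y -6343900 m, Z -674340 m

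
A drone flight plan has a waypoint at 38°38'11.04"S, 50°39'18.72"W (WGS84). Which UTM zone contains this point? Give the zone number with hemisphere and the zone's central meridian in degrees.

Zone 22S, central meridian -51°

UTM zone = ⌊(λ + 180)/6⌋ + 1; -50.6552° ∈ [-54°, -48°) → zone 22.
Hemisphere: S (φ < 0).
Central meridian λ₀ = 6×22 − 183 = -51°.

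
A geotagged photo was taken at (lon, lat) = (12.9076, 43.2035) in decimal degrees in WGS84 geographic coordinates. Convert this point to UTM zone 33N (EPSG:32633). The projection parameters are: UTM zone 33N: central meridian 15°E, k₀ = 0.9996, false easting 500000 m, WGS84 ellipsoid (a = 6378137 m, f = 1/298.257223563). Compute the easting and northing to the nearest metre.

E 330013 m, N 4785539 m

Zone 33 central meridian λ₀ = 6×33 − 183 = 15°; Δλ = -2.0924°.
Transverse Mercator on WGS84 with k₀ = 0.9996 gives E = 330013.410 m, N = 4785538.918 m.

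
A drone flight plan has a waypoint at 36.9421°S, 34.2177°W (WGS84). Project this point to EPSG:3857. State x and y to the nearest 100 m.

Web Mercator is spherical with R = a = 6378137 m.
x = R·λ = 6378137 × -0.597211527 = -3809096.940 m.
y = R·ln tan(π/4 + φ/2) = 6378137 × -0.694723137 = -4431039.344 m.

x -3809100 m, y -4431000 m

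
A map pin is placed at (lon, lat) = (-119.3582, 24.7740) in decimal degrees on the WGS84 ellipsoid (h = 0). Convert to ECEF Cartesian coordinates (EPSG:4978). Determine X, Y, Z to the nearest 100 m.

WGS84: a = 6378137 m, e² = 0.006694380; N(φ) = a/√(1−e²sin²φ) = 6381889.049 m.
X = (N+h)·cosφ·cosλ = -2840882.271 m; Y = (N+h)·cosφ·sinλ = -5050365.273 m; Z = (N(1−e²)+h)·sinφ = 2656364.881 m.

X -2840900 m, Y -5050400 m, Z 2656400 m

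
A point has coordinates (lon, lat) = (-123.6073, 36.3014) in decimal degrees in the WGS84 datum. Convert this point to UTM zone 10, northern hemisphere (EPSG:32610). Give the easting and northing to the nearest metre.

E 445474 m, N 4017550 m

Zone 10 central meridian λ₀ = 6×10 − 183 = -123°; Δλ = -0.6073°.
Transverse Mercator on WGS84 with k₀ = 0.9996 gives E = 445474.217 m, N = 4017550.045 m.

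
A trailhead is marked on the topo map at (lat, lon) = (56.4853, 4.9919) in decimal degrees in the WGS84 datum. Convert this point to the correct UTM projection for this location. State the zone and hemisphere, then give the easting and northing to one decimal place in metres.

Zone 32N: E 253243.6 m, N 6267295.0 m

Standard formula gives zone 31, but this point is in the Norway/Svalbard exception area, so zone 32N applies.
Zone 32 central meridian λ₀ = 6×32 − 183 = 9°; Δλ = -4.0081°.
Transverse Mercator on WGS84 with k₀ = 0.9996 gives E = 253243.637 m, N = 6267294.970 m.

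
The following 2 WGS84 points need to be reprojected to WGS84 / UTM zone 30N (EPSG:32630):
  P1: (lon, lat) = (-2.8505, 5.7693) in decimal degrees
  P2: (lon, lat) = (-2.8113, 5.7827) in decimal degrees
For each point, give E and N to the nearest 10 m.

UTM zone 30N: λ₀ = -3°, k₀ = 0.9996.
P1 (5.7693°, -2.8505°) → (516551.921, 637704.764) m.
P2 (5.7827°, -2.8113°) → (520891.480, 639187.313) m.

P1: E 516550 m, N 637700 m; P2: E 520890 m, N 639190 m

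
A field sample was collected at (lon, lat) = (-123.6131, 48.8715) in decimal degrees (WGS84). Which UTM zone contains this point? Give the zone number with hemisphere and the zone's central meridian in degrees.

Zone 10N, central meridian -123°

UTM zone = ⌊(λ + 180)/6⌋ + 1; -123.6131° ∈ [-126°, -120°) → zone 10.
Hemisphere: N (φ ≥ 0).
Central meridian λ₀ = 6×10 − 183 = -123°.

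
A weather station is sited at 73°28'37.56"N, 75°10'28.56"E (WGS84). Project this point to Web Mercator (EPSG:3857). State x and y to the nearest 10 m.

Web Mercator is spherical with R = a = 6378137 m.
x = R·λ = 6378137 × 1.312044284 = 8368398.193 m.
y = R·ln tan(π/4 + φ/2) = 6378137 × 1.929662827 = 12307653.872 m.

x 8368400 m, y 12307650 m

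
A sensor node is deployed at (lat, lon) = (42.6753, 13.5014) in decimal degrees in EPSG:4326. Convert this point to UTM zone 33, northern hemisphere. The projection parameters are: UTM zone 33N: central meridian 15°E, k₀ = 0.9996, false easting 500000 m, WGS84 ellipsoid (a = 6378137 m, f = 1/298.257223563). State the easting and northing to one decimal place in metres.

Zone 33 central meridian λ₀ = 6×33 − 183 = 15°; Δλ = -1.4986°.
Transverse Mercator on WGS84 with k₀ = 0.9996 gives E = 377209.208 m, N = 4725847.068 m.

E 377209.2 m, N 4725847.1 m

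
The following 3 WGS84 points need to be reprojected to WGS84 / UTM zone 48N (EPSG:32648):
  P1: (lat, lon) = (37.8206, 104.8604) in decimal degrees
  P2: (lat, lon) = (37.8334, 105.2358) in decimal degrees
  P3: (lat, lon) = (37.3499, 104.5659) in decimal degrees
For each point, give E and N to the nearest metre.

P1: E 487714 m, N 4185920 m; P2: E 520749 m, N 4187357 m; P3: E 461553 m, N 4133777 m

UTM zone 48N: λ₀ = 105°, k₀ = 0.9996.
P1 (37.8206°, 104.8604°) → (487713.692, 4185919.699) m.
P2 (37.8334°, 105.2358°) → (520749.372, 4187356.855) m.
P3 (37.3499°, 104.5659°) → (461553.097, 4133777.425) m.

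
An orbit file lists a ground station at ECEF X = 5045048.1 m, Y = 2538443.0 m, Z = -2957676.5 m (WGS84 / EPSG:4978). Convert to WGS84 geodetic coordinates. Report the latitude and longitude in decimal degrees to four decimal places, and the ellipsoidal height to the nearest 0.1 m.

λ = atan2(Y, X) = 26.70949967°; p = √(X²+Y²) = 5647672.4 m.
Bowring's method on WGS84 (a = 6378137 m, b = 6356752.314 m) gives φ = -27.79939983°, h = 1752.755 m.

lat -27.7994°, lon 26.7095°, h 1752.8 m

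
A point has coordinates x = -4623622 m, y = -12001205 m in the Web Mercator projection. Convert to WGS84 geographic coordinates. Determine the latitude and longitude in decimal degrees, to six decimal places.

lat -72.675900°, lon -41.534703°

R = 6378137 m. λ = x/R = -41.53470311°.
φ = 2·arctan(exp(y/R)) − 90° = 2·arctan(0.15234) − 90° = -72.67589993°.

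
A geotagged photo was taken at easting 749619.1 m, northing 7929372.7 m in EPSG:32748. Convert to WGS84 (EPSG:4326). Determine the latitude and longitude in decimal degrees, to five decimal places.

lat -18.71210°, lon 107.36710°

Zone 48S: λ₀ = 105°, k₀ = 0.9996, false easting 500000 m, false northing 10000000 m.
Meridian distance M = (N − FN)/k₀ = -2071455.9 m.
Inverse transverse Mercator on WGS84 gives φ = -18.71209970°, λ = 107.36709967°.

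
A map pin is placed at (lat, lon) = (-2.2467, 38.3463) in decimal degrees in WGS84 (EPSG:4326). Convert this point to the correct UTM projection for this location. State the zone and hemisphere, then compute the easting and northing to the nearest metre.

Zone 37S: E 427314 m, N 9751655 m

Longitude 38.3463° lies in the 6° band [36°, 42°), giving zone 37; latitude is south of the equator, so 37S.
Zone 37 central meridian λ₀ = 6×37 − 183 = 39°; Δλ = -0.6537°.
Transverse Mercator on WGS84 with k₀ = 0.9996 gives E = 427313.516 m, N = 9751654.612 m.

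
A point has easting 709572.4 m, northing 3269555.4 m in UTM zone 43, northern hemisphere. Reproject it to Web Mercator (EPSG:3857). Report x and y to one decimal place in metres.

Unproject from UTM 43N (λ₀ = 75°) → φ = 29.53809969°, λ = 77.16270048°.
Web Mercator (R = 6378137 m): x = 8589712.526 m, y = 3444313.971 m.

x 8589712.5 m, y 3444314.0 m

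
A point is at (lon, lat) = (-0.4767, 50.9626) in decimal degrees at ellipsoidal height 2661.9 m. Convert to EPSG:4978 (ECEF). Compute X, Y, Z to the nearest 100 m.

WGS84: a = 6378137 m, e² = 0.006694380; N(φ) = a/√(1−e²sin²φ) = 6391056.269 m.
X = (N+h)·cosφ·cosλ = 4026800.419 m; Y = (N+h)·cosφ·sinλ = -33503.690 m; Z = (N(1−e²)+h)·sinφ = 4932992.760 m.

X 4026800 m, Y -33500 m, Z 4933000 m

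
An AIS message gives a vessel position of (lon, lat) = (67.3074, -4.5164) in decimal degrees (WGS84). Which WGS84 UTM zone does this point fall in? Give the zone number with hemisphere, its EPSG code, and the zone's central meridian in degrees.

UTM zone = ⌊(λ + 180)/6⌋ + 1; 67.3074° ∈ [66°, 72°) → zone 42.
Hemisphere: S (φ < 0).
Central meridian λ₀ = 6×42 − 183 = 69°.
EPSG code: 32742.

Zone 42S (EPSG:32742), central meridian 69°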